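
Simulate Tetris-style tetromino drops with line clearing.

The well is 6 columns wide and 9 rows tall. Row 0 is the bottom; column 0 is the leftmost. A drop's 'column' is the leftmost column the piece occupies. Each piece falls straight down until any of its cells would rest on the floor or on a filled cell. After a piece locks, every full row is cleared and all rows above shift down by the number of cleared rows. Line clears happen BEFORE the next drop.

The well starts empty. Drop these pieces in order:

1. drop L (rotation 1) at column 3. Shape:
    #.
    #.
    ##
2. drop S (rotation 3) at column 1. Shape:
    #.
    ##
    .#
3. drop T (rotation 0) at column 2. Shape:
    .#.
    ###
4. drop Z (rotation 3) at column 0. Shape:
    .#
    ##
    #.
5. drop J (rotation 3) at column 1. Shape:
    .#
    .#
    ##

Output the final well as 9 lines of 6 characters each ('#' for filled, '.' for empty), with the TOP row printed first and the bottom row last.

Answer: ......
..#...
..#...
.##...
.#.#..
#####.
##.#..
.###..
..###.

Derivation:
Drop 1: L rot1 at col 3 lands with bottom-row=0; cleared 0 line(s) (total 0); column heights now [0 0 0 3 1 0], max=3
Drop 2: S rot3 at col 1 lands with bottom-row=0; cleared 0 line(s) (total 0); column heights now [0 3 2 3 1 0], max=3
Drop 3: T rot0 at col 2 lands with bottom-row=3; cleared 0 line(s) (total 0); column heights now [0 3 4 5 4 0], max=5
Drop 4: Z rot3 at col 0 lands with bottom-row=2; cleared 0 line(s) (total 0); column heights now [4 5 4 5 4 0], max=5
Drop 5: J rot3 at col 1 lands with bottom-row=5; cleared 0 line(s) (total 0); column heights now [4 6 8 5 4 0], max=8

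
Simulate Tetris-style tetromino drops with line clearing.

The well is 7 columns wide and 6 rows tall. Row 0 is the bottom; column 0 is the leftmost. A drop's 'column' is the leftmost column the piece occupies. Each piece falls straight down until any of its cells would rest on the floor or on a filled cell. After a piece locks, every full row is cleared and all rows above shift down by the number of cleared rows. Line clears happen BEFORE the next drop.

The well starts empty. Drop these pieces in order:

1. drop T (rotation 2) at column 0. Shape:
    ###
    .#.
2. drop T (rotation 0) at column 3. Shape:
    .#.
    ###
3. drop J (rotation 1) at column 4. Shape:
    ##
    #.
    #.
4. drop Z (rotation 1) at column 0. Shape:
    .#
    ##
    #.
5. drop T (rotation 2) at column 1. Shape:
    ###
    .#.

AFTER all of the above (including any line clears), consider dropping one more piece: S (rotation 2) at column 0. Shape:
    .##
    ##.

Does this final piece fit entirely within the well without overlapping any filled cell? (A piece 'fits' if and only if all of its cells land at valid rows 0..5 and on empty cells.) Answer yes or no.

Answer: no

Derivation:
Drop 1: T rot2 at col 0 lands with bottom-row=0; cleared 0 line(s) (total 0); column heights now [2 2 2 0 0 0 0], max=2
Drop 2: T rot0 at col 3 lands with bottom-row=0; cleared 0 line(s) (total 0); column heights now [2 2 2 1 2 1 0], max=2
Drop 3: J rot1 at col 4 lands with bottom-row=2; cleared 0 line(s) (total 0); column heights now [2 2 2 1 5 5 0], max=5
Drop 4: Z rot1 at col 0 lands with bottom-row=2; cleared 0 line(s) (total 0); column heights now [4 5 2 1 5 5 0], max=5
Drop 5: T rot2 at col 1 lands with bottom-row=4; cleared 0 line(s) (total 0); column heights now [4 6 6 6 5 5 0], max=6
Test piece S rot2 at col 0 (width 3): heights before test = [4 6 6 6 5 5 0]; fits = False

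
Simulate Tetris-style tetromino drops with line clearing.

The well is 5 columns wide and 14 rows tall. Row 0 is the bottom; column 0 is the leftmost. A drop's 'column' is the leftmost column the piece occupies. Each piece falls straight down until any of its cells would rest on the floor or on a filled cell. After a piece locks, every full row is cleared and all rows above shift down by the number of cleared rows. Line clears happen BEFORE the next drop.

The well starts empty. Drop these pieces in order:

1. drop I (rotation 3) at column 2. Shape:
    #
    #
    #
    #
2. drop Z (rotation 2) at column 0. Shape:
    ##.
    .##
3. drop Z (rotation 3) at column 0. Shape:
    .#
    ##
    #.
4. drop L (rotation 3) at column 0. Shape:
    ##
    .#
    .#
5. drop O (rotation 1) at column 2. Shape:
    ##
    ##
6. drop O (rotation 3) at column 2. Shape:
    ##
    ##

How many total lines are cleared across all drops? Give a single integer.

Answer: 0

Derivation:
Drop 1: I rot3 at col 2 lands with bottom-row=0; cleared 0 line(s) (total 0); column heights now [0 0 4 0 0], max=4
Drop 2: Z rot2 at col 0 lands with bottom-row=4; cleared 0 line(s) (total 0); column heights now [6 6 5 0 0], max=6
Drop 3: Z rot3 at col 0 lands with bottom-row=6; cleared 0 line(s) (total 0); column heights now [8 9 5 0 0], max=9
Drop 4: L rot3 at col 0 lands with bottom-row=9; cleared 0 line(s) (total 0); column heights now [12 12 5 0 0], max=12
Drop 5: O rot1 at col 2 lands with bottom-row=5; cleared 0 line(s) (total 0); column heights now [12 12 7 7 0], max=12
Drop 6: O rot3 at col 2 lands with bottom-row=7; cleared 0 line(s) (total 0); column heights now [12 12 9 9 0], max=12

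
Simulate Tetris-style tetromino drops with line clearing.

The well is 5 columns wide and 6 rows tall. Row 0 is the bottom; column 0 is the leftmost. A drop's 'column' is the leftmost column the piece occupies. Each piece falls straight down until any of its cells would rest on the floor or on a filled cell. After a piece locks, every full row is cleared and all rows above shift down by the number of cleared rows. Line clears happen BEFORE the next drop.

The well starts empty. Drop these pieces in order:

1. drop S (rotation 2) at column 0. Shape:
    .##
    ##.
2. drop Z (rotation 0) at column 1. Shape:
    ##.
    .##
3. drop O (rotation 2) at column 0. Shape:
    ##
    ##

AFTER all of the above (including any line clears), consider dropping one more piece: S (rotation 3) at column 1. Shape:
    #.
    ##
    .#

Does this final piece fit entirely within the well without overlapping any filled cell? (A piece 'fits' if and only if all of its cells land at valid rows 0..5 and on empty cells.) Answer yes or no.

Drop 1: S rot2 at col 0 lands with bottom-row=0; cleared 0 line(s) (total 0); column heights now [1 2 2 0 0], max=2
Drop 2: Z rot0 at col 1 lands with bottom-row=2; cleared 0 line(s) (total 0); column heights now [1 4 4 3 0], max=4
Drop 3: O rot2 at col 0 lands with bottom-row=4; cleared 0 line(s) (total 0); column heights now [6 6 4 3 0], max=6
Test piece S rot3 at col 1 (width 2): heights before test = [6 6 4 3 0]; fits = False

Answer: no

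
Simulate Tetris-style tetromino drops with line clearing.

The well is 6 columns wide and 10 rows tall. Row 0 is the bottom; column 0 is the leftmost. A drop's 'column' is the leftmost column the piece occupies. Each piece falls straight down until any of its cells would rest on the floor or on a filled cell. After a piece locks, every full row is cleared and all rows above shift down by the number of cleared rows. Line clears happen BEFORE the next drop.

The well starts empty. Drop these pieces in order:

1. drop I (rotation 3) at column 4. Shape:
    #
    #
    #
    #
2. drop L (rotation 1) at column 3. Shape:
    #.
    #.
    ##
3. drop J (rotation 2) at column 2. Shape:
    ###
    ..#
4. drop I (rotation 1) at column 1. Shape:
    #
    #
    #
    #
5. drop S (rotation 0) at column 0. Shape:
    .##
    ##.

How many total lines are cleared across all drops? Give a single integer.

Answer: 0

Derivation:
Drop 1: I rot3 at col 4 lands with bottom-row=0; cleared 0 line(s) (total 0); column heights now [0 0 0 0 4 0], max=4
Drop 2: L rot1 at col 3 lands with bottom-row=4; cleared 0 line(s) (total 0); column heights now [0 0 0 7 5 0], max=7
Drop 3: J rot2 at col 2 lands with bottom-row=6; cleared 0 line(s) (total 0); column heights now [0 0 8 8 8 0], max=8
Drop 4: I rot1 at col 1 lands with bottom-row=0; cleared 0 line(s) (total 0); column heights now [0 4 8 8 8 0], max=8
Drop 5: S rot0 at col 0 lands with bottom-row=7; cleared 0 line(s) (total 0); column heights now [8 9 9 8 8 0], max=9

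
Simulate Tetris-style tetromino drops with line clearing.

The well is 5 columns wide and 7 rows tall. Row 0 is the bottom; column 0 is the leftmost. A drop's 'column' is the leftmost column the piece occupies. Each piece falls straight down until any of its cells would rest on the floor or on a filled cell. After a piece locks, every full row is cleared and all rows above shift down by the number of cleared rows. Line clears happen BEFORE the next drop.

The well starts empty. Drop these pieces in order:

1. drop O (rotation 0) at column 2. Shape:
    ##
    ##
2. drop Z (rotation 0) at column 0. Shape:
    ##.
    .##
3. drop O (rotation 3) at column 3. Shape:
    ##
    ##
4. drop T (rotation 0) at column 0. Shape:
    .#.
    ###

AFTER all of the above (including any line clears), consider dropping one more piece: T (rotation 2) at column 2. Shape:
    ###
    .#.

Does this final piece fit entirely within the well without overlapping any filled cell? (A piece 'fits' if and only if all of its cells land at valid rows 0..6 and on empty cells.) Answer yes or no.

Answer: yes

Derivation:
Drop 1: O rot0 at col 2 lands with bottom-row=0; cleared 0 line(s) (total 0); column heights now [0 0 2 2 0], max=2
Drop 2: Z rot0 at col 0 lands with bottom-row=2; cleared 0 line(s) (total 0); column heights now [4 4 3 2 0], max=4
Drop 3: O rot3 at col 3 lands with bottom-row=2; cleared 0 line(s) (total 0); column heights now [4 4 3 4 4], max=4
Drop 4: T rot0 at col 0 lands with bottom-row=4; cleared 0 line(s) (total 0); column heights now [5 6 5 4 4], max=6
Test piece T rot2 at col 2 (width 3): heights before test = [5 6 5 4 4]; fits = True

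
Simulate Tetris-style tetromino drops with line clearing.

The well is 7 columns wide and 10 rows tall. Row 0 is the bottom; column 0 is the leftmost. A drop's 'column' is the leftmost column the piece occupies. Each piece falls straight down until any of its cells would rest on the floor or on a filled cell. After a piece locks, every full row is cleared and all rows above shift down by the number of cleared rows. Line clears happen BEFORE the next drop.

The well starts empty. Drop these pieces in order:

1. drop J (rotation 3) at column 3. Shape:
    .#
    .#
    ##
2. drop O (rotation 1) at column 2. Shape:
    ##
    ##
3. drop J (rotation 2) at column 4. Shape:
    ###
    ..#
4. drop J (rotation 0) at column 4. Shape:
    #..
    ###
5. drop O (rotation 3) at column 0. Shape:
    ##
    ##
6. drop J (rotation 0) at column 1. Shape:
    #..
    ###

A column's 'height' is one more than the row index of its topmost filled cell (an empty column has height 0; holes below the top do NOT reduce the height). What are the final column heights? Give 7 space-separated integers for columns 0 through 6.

Drop 1: J rot3 at col 3 lands with bottom-row=0; cleared 0 line(s) (total 0); column heights now [0 0 0 1 3 0 0], max=3
Drop 2: O rot1 at col 2 lands with bottom-row=1; cleared 0 line(s) (total 0); column heights now [0 0 3 3 3 0 0], max=3
Drop 3: J rot2 at col 4 lands with bottom-row=2; cleared 0 line(s) (total 0); column heights now [0 0 3 3 4 4 4], max=4
Drop 4: J rot0 at col 4 lands with bottom-row=4; cleared 0 line(s) (total 0); column heights now [0 0 3 3 6 5 5], max=6
Drop 5: O rot3 at col 0 lands with bottom-row=0; cleared 0 line(s) (total 0); column heights now [2 2 3 3 6 5 5], max=6
Drop 6: J rot0 at col 1 lands with bottom-row=3; cleared 0 line(s) (total 0); column heights now [2 5 4 4 6 5 5], max=6

Answer: 2 5 4 4 6 5 5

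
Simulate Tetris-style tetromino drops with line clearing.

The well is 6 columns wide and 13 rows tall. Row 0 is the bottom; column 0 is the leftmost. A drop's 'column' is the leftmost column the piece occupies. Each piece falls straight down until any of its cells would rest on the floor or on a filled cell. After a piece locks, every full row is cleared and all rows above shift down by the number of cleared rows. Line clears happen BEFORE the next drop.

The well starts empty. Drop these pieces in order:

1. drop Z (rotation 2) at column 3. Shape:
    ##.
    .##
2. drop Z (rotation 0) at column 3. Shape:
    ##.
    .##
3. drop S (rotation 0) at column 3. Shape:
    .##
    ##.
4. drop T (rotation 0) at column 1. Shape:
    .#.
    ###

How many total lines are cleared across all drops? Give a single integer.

Drop 1: Z rot2 at col 3 lands with bottom-row=0; cleared 0 line(s) (total 0); column heights now [0 0 0 2 2 1], max=2
Drop 2: Z rot0 at col 3 lands with bottom-row=2; cleared 0 line(s) (total 0); column heights now [0 0 0 4 4 3], max=4
Drop 3: S rot0 at col 3 lands with bottom-row=4; cleared 0 line(s) (total 0); column heights now [0 0 0 5 6 6], max=6
Drop 4: T rot0 at col 1 lands with bottom-row=5; cleared 0 line(s) (total 0); column heights now [0 6 7 6 6 6], max=7

Answer: 0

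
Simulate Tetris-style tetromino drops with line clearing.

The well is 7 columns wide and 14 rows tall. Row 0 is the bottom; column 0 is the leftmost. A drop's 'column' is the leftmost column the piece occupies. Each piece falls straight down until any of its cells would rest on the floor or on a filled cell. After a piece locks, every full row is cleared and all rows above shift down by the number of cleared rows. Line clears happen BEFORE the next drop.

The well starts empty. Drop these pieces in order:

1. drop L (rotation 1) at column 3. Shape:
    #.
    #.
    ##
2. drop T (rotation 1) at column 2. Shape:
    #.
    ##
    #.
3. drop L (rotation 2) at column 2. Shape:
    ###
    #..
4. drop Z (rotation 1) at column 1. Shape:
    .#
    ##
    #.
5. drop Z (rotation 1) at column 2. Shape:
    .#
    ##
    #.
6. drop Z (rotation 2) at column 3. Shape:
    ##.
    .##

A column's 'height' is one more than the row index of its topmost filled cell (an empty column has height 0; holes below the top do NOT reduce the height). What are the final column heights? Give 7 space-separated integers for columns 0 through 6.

Drop 1: L rot1 at col 3 lands with bottom-row=0; cleared 0 line(s) (total 0); column heights now [0 0 0 3 1 0 0], max=3
Drop 2: T rot1 at col 2 lands with bottom-row=2; cleared 0 line(s) (total 0); column heights now [0 0 5 4 1 0 0], max=5
Drop 3: L rot2 at col 2 lands with bottom-row=5; cleared 0 line(s) (total 0); column heights now [0 0 7 7 7 0 0], max=7
Drop 4: Z rot1 at col 1 lands with bottom-row=6; cleared 0 line(s) (total 0); column heights now [0 8 9 7 7 0 0], max=9
Drop 5: Z rot1 at col 2 lands with bottom-row=9; cleared 0 line(s) (total 0); column heights now [0 8 11 12 7 0 0], max=12
Drop 6: Z rot2 at col 3 lands with bottom-row=11; cleared 0 line(s) (total 0); column heights now [0 8 11 13 13 12 0], max=13

Answer: 0 8 11 13 13 12 0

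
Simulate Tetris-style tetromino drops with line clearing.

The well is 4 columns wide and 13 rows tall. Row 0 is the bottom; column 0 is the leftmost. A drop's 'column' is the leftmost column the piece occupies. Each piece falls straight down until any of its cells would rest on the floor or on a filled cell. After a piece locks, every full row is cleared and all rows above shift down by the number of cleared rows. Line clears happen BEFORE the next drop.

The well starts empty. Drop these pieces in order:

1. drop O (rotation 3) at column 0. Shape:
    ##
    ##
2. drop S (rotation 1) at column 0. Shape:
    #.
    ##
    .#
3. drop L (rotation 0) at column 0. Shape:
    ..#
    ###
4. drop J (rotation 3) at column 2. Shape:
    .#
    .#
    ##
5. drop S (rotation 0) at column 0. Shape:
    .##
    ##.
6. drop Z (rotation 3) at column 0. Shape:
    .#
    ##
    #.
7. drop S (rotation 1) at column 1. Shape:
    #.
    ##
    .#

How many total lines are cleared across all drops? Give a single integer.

Drop 1: O rot3 at col 0 lands with bottom-row=0; cleared 0 line(s) (total 0); column heights now [2 2 0 0], max=2
Drop 2: S rot1 at col 0 lands with bottom-row=2; cleared 0 line(s) (total 0); column heights now [5 4 0 0], max=5
Drop 3: L rot0 at col 0 lands with bottom-row=5; cleared 0 line(s) (total 0); column heights now [6 6 7 0], max=7
Drop 4: J rot3 at col 2 lands with bottom-row=7; cleared 0 line(s) (total 0); column heights now [6 6 8 10], max=10
Drop 5: S rot0 at col 0 lands with bottom-row=7; cleared 1 line(s) (total 1); column heights now [6 8 8 9], max=9
Drop 6: Z rot3 at col 0 lands with bottom-row=7; cleared 1 line(s) (total 2); column heights now [8 9 7 8], max=9
Drop 7: S rot1 at col 1 lands with bottom-row=8; cleared 0 line(s) (total 2); column heights now [8 11 10 8], max=11

Answer: 2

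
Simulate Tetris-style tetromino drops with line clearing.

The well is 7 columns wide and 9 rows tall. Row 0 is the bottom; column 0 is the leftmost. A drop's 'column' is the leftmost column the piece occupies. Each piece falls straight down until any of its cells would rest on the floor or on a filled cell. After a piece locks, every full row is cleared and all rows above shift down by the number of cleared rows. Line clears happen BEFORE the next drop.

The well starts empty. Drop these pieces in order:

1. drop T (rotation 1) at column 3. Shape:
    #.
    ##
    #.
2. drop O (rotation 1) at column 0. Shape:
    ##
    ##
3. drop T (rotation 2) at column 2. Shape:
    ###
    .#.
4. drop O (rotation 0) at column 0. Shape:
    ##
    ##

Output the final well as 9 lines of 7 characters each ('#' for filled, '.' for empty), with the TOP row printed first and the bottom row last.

Answer: .......
.......
.......
.......
..###..
##.#...
##.#...
##.##..
##.#...

Derivation:
Drop 1: T rot1 at col 3 lands with bottom-row=0; cleared 0 line(s) (total 0); column heights now [0 0 0 3 2 0 0], max=3
Drop 2: O rot1 at col 0 lands with bottom-row=0; cleared 0 line(s) (total 0); column heights now [2 2 0 3 2 0 0], max=3
Drop 3: T rot2 at col 2 lands with bottom-row=3; cleared 0 line(s) (total 0); column heights now [2 2 5 5 5 0 0], max=5
Drop 4: O rot0 at col 0 lands with bottom-row=2; cleared 0 line(s) (total 0); column heights now [4 4 5 5 5 0 0], max=5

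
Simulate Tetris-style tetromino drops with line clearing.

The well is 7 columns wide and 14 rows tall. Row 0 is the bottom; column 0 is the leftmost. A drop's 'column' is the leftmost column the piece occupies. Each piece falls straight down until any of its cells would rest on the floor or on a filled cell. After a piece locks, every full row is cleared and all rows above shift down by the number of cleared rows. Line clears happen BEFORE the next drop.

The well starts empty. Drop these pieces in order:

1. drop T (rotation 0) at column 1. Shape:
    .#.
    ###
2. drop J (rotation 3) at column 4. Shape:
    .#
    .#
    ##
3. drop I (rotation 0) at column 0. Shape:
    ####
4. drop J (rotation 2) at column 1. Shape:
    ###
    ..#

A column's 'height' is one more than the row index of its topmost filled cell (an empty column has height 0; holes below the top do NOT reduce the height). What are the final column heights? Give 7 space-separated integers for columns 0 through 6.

Drop 1: T rot0 at col 1 lands with bottom-row=0; cleared 0 line(s) (total 0); column heights now [0 1 2 1 0 0 0], max=2
Drop 2: J rot3 at col 4 lands with bottom-row=0; cleared 0 line(s) (total 0); column heights now [0 1 2 1 1 3 0], max=3
Drop 3: I rot0 at col 0 lands with bottom-row=2; cleared 0 line(s) (total 0); column heights now [3 3 3 3 1 3 0], max=3
Drop 4: J rot2 at col 1 lands with bottom-row=3; cleared 0 line(s) (total 0); column heights now [3 5 5 5 1 3 0], max=5

Answer: 3 5 5 5 1 3 0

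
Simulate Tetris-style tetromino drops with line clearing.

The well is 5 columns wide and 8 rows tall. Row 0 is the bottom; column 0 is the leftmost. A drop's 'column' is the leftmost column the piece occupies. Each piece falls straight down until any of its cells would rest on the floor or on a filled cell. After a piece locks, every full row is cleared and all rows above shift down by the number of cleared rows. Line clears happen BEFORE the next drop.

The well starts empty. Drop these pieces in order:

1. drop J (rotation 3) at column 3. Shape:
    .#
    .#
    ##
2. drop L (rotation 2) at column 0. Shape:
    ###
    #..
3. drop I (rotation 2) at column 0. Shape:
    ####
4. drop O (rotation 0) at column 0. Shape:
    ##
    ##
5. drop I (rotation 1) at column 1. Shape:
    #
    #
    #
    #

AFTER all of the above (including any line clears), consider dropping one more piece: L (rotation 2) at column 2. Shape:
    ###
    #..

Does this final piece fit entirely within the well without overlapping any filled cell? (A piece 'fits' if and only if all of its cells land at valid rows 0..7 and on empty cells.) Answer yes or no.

Drop 1: J rot3 at col 3 lands with bottom-row=0; cleared 0 line(s) (total 0); column heights now [0 0 0 1 3], max=3
Drop 2: L rot2 at col 0 lands with bottom-row=0; cleared 0 line(s) (total 0); column heights now [2 2 2 1 3], max=3
Drop 3: I rot2 at col 0 lands with bottom-row=2; cleared 1 line(s) (total 1); column heights now [2 2 2 1 2], max=2
Drop 4: O rot0 at col 0 lands with bottom-row=2; cleared 0 line(s) (total 1); column heights now [4 4 2 1 2], max=4
Drop 5: I rot1 at col 1 lands with bottom-row=4; cleared 0 line(s) (total 1); column heights now [4 8 2 1 2], max=8
Test piece L rot2 at col 2 (width 3): heights before test = [4 8 2 1 2]; fits = True

Answer: yes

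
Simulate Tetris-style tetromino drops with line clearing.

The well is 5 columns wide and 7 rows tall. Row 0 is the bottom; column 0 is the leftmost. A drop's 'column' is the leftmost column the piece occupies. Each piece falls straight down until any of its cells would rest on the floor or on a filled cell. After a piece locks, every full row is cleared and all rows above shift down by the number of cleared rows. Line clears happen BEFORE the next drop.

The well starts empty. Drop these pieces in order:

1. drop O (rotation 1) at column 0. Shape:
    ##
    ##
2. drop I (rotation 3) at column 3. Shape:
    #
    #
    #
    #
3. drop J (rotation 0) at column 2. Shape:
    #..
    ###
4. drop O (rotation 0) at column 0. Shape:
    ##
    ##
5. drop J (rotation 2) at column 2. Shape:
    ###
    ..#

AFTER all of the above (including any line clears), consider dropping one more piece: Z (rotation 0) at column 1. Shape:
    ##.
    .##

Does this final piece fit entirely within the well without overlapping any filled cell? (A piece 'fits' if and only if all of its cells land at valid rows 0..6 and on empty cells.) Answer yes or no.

Drop 1: O rot1 at col 0 lands with bottom-row=0; cleared 0 line(s) (total 0); column heights now [2 2 0 0 0], max=2
Drop 2: I rot3 at col 3 lands with bottom-row=0; cleared 0 line(s) (total 0); column heights now [2 2 0 4 0], max=4
Drop 3: J rot0 at col 2 lands with bottom-row=4; cleared 0 line(s) (total 0); column heights now [2 2 6 5 5], max=6
Drop 4: O rot0 at col 0 lands with bottom-row=2; cleared 0 line(s) (total 0); column heights now [4 4 6 5 5], max=6
Drop 5: J rot2 at col 2 lands with bottom-row=5; cleared 0 line(s) (total 0); column heights now [4 4 7 7 7], max=7
Test piece Z rot0 at col 1 (width 3): heights before test = [4 4 7 7 7]; fits = False

Answer: no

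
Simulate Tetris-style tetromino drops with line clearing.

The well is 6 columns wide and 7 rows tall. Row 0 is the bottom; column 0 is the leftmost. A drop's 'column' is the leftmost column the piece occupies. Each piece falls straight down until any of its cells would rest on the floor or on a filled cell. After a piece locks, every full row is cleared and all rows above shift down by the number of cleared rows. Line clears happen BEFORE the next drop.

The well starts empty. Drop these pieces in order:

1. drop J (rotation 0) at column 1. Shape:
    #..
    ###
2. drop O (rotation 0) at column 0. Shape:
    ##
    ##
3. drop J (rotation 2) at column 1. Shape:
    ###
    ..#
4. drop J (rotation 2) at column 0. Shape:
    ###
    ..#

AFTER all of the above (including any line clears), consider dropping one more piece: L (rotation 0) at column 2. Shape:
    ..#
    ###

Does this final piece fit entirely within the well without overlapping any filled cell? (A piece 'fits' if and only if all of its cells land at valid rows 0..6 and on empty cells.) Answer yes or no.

Answer: no

Derivation:
Drop 1: J rot0 at col 1 lands with bottom-row=0; cleared 0 line(s) (total 0); column heights now [0 2 1 1 0 0], max=2
Drop 2: O rot0 at col 0 lands with bottom-row=2; cleared 0 line(s) (total 0); column heights now [4 4 1 1 0 0], max=4
Drop 3: J rot2 at col 1 lands with bottom-row=3; cleared 0 line(s) (total 0); column heights now [4 5 5 5 0 0], max=5
Drop 4: J rot2 at col 0 lands with bottom-row=5; cleared 0 line(s) (total 0); column heights now [7 7 7 5 0 0], max=7
Test piece L rot0 at col 2 (width 3): heights before test = [7 7 7 5 0 0]; fits = False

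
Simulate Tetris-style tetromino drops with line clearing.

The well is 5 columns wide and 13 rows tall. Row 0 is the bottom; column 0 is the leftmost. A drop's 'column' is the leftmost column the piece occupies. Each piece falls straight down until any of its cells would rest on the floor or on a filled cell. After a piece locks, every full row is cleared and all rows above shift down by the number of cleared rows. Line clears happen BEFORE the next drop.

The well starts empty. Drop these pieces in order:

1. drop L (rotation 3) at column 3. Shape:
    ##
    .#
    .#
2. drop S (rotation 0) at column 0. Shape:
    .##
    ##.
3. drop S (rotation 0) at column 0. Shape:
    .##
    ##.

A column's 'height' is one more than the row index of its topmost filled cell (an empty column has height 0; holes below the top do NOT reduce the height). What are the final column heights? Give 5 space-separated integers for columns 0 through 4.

Drop 1: L rot3 at col 3 lands with bottom-row=0; cleared 0 line(s) (total 0); column heights now [0 0 0 3 3], max=3
Drop 2: S rot0 at col 0 lands with bottom-row=0; cleared 0 line(s) (total 0); column heights now [1 2 2 3 3], max=3
Drop 3: S rot0 at col 0 lands with bottom-row=2; cleared 0 line(s) (total 0); column heights now [3 4 4 3 3], max=4

Answer: 3 4 4 3 3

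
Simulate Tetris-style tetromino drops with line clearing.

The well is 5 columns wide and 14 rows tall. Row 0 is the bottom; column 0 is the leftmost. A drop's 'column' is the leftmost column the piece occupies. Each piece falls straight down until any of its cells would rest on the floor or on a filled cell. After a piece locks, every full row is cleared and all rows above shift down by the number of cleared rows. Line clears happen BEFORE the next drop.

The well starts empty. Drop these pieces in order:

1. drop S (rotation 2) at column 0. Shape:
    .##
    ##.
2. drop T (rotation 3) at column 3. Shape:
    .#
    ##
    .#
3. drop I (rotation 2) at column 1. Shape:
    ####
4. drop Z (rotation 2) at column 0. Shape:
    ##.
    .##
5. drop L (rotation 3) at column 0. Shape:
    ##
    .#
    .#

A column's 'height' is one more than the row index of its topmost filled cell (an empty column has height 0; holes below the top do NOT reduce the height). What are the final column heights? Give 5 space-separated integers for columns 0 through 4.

Answer: 9 9 5 4 4

Derivation:
Drop 1: S rot2 at col 0 lands with bottom-row=0; cleared 0 line(s) (total 0); column heights now [1 2 2 0 0], max=2
Drop 2: T rot3 at col 3 lands with bottom-row=0; cleared 0 line(s) (total 0); column heights now [1 2 2 2 3], max=3
Drop 3: I rot2 at col 1 lands with bottom-row=3; cleared 0 line(s) (total 0); column heights now [1 4 4 4 4], max=4
Drop 4: Z rot2 at col 0 lands with bottom-row=4; cleared 0 line(s) (total 0); column heights now [6 6 5 4 4], max=6
Drop 5: L rot3 at col 0 lands with bottom-row=6; cleared 0 line(s) (total 0); column heights now [9 9 5 4 4], max=9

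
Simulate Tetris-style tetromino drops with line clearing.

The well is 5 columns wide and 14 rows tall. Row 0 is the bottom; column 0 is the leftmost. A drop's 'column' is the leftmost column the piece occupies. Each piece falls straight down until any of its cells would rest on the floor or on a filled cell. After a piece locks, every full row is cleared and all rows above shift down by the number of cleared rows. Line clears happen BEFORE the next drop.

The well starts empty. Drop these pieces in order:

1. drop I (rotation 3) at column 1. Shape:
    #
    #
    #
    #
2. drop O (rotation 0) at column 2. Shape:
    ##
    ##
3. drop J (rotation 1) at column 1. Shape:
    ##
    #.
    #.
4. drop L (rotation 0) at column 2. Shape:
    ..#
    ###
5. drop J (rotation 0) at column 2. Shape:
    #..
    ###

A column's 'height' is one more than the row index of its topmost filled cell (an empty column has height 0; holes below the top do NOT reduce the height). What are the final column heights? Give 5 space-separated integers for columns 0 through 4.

Drop 1: I rot3 at col 1 lands with bottom-row=0; cleared 0 line(s) (total 0); column heights now [0 4 0 0 0], max=4
Drop 2: O rot0 at col 2 lands with bottom-row=0; cleared 0 line(s) (total 0); column heights now [0 4 2 2 0], max=4
Drop 3: J rot1 at col 1 lands with bottom-row=4; cleared 0 line(s) (total 0); column heights now [0 7 7 2 0], max=7
Drop 4: L rot0 at col 2 lands with bottom-row=7; cleared 0 line(s) (total 0); column heights now [0 7 8 8 9], max=9
Drop 5: J rot0 at col 2 lands with bottom-row=9; cleared 0 line(s) (total 0); column heights now [0 7 11 10 10], max=11

Answer: 0 7 11 10 10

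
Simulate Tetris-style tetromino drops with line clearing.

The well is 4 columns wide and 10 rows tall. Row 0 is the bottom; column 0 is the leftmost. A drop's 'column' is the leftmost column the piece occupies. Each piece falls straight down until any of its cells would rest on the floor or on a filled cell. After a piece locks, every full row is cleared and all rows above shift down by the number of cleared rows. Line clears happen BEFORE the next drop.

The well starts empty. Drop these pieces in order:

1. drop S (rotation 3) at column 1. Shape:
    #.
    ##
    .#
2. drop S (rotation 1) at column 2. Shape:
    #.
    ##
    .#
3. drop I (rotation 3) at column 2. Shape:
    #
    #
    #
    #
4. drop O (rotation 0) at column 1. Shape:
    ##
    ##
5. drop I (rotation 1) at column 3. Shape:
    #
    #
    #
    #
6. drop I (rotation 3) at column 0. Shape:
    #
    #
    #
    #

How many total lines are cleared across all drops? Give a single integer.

Answer: 2

Derivation:
Drop 1: S rot3 at col 1 lands with bottom-row=0; cleared 0 line(s) (total 0); column heights now [0 3 2 0], max=3
Drop 2: S rot1 at col 2 lands with bottom-row=1; cleared 0 line(s) (total 0); column heights now [0 3 4 3], max=4
Drop 3: I rot3 at col 2 lands with bottom-row=4; cleared 0 line(s) (total 0); column heights now [0 3 8 3], max=8
Drop 4: O rot0 at col 1 lands with bottom-row=8; cleared 0 line(s) (total 0); column heights now [0 10 10 3], max=10
Drop 5: I rot1 at col 3 lands with bottom-row=3; cleared 0 line(s) (total 0); column heights now [0 10 10 7], max=10
Drop 6: I rot3 at col 0 lands with bottom-row=0; cleared 2 line(s) (total 2); column heights now [2 8 8 5], max=8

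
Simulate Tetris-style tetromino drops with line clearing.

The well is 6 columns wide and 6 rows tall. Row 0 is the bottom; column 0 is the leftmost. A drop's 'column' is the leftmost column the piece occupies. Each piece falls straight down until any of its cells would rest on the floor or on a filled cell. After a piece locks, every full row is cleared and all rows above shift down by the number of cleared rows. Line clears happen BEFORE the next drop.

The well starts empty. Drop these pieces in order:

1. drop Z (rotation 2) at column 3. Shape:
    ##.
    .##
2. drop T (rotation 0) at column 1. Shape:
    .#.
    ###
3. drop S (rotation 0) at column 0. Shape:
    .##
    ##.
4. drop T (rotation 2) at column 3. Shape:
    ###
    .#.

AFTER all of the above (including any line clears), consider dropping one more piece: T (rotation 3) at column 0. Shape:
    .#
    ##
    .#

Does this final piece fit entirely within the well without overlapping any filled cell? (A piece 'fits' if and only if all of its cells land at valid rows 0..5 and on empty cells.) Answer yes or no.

Drop 1: Z rot2 at col 3 lands with bottom-row=0; cleared 0 line(s) (total 0); column heights now [0 0 0 2 2 1], max=2
Drop 2: T rot0 at col 1 lands with bottom-row=2; cleared 0 line(s) (total 0); column heights now [0 3 4 3 2 1], max=4
Drop 3: S rot0 at col 0 lands with bottom-row=3; cleared 0 line(s) (total 0); column heights now [4 5 5 3 2 1], max=5
Drop 4: T rot2 at col 3 lands with bottom-row=2; cleared 1 line(s) (total 1); column heights now [0 4 4 3 3 1], max=4
Test piece T rot3 at col 0 (width 2): heights before test = [0 4 4 3 3 1]; fits = False

Answer: no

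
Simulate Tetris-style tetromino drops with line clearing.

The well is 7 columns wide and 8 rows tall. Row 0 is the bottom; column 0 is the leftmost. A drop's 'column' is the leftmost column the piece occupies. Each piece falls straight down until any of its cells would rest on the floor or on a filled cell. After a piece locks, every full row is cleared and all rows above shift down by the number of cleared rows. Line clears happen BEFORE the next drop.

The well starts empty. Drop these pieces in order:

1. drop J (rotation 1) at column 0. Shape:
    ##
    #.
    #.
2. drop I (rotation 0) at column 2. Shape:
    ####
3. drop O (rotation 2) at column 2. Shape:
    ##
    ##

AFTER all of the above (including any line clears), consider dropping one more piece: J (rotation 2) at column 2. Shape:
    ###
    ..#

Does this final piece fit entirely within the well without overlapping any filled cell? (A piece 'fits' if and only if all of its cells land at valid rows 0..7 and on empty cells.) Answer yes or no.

Drop 1: J rot1 at col 0 lands with bottom-row=0; cleared 0 line(s) (total 0); column heights now [3 3 0 0 0 0 0], max=3
Drop 2: I rot0 at col 2 lands with bottom-row=0; cleared 0 line(s) (total 0); column heights now [3 3 1 1 1 1 0], max=3
Drop 3: O rot2 at col 2 lands with bottom-row=1; cleared 0 line(s) (total 0); column heights now [3 3 3 3 1 1 0], max=3
Test piece J rot2 at col 2 (width 3): heights before test = [3 3 3 3 1 1 0]; fits = True

Answer: yes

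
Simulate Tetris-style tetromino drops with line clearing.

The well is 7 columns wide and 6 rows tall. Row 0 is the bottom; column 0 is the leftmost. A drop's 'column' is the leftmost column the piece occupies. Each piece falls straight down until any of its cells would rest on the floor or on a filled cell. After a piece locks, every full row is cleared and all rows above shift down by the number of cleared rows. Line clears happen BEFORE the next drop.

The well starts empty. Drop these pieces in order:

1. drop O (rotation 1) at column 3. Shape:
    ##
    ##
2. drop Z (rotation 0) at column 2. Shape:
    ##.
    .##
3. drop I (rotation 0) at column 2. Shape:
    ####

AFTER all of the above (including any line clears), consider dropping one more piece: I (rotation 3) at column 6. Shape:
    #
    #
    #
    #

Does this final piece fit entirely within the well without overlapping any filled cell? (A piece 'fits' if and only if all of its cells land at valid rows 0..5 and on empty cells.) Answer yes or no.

Drop 1: O rot1 at col 3 lands with bottom-row=0; cleared 0 line(s) (total 0); column heights now [0 0 0 2 2 0 0], max=2
Drop 2: Z rot0 at col 2 lands with bottom-row=2; cleared 0 line(s) (total 0); column heights now [0 0 4 4 3 0 0], max=4
Drop 3: I rot0 at col 2 lands with bottom-row=4; cleared 0 line(s) (total 0); column heights now [0 0 5 5 5 5 0], max=5
Test piece I rot3 at col 6 (width 1): heights before test = [0 0 5 5 5 5 0]; fits = True

Answer: yes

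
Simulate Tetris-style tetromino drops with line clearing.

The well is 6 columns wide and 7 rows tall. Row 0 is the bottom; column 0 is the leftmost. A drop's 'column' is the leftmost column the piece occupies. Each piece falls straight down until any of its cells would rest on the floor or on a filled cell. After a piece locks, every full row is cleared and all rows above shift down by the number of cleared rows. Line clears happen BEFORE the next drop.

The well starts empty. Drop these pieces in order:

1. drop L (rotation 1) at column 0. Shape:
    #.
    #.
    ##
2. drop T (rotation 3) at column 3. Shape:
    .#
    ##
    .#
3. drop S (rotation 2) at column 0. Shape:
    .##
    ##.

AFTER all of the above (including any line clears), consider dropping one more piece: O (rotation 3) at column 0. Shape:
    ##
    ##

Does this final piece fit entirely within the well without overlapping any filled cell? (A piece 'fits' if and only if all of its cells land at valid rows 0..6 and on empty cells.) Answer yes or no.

Drop 1: L rot1 at col 0 lands with bottom-row=0; cleared 0 line(s) (total 0); column heights now [3 1 0 0 0 0], max=3
Drop 2: T rot3 at col 3 lands with bottom-row=0; cleared 0 line(s) (total 0); column heights now [3 1 0 2 3 0], max=3
Drop 3: S rot2 at col 0 lands with bottom-row=3; cleared 0 line(s) (total 0); column heights now [4 5 5 2 3 0], max=5
Test piece O rot3 at col 0 (width 2): heights before test = [4 5 5 2 3 0]; fits = True

Answer: yes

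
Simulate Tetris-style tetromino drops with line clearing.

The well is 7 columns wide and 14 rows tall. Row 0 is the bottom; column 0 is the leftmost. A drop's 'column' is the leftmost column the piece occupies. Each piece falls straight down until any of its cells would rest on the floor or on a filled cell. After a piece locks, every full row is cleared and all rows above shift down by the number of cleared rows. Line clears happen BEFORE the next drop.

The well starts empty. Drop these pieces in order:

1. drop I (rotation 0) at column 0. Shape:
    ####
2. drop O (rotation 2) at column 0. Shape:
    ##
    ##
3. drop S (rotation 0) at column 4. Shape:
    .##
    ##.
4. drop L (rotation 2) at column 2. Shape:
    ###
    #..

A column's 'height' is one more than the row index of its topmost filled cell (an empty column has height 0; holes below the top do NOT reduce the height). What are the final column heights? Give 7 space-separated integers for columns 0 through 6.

Drop 1: I rot0 at col 0 lands with bottom-row=0; cleared 0 line(s) (total 0); column heights now [1 1 1 1 0 0 0], max=1
Drop 2: O rot2 at col 0 lands with bottom-row=1; cleared 0 line(s) (total 0); column heights now [3 3 1 1 0 0 0], max=3
Drop 3: S rot0 at col 4 lands with bottom-row=0; cleared 0 line(s) (total 0); column heights now [3 3 1 1 1 2 2], max=3
Drop 4: L rot2 at col 2 lands with bottom-row=1; cleared 0 line(s) (total 0); column heights now [3 3 3 3 3 2 2], max=3

Answer: 3 3 3 3 3 2 2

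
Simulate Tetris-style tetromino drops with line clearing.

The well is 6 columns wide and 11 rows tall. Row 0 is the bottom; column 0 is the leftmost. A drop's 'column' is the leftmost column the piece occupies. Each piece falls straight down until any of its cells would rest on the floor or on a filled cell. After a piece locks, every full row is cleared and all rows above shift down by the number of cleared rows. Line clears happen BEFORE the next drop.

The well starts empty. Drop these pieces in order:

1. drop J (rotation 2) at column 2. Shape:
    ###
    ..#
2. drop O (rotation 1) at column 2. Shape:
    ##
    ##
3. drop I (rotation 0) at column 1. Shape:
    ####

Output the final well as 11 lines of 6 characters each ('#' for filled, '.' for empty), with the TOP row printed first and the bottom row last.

Answer: ......
......
......
......
......
......
.####.
..##..
..##..
..###.
....#.

Derivation:
Drop 1: J rot2 at col 2 lands with bottom-row=0; cleared 0 line(s) (total 0); column heights now [0 0 2 2 2 0], max=2
Drop 2: O rot1 at col 2 lands with bottom-row=2; cleared 0 line(s) (total 0); column heights now [0 0 4 4 2 0], max=4
Drop 3: I rot0 at col 1 lands with bottom-row=4; cleared 0 line(s) (total 0); column heights now [0 5 5 5 5 0], max=5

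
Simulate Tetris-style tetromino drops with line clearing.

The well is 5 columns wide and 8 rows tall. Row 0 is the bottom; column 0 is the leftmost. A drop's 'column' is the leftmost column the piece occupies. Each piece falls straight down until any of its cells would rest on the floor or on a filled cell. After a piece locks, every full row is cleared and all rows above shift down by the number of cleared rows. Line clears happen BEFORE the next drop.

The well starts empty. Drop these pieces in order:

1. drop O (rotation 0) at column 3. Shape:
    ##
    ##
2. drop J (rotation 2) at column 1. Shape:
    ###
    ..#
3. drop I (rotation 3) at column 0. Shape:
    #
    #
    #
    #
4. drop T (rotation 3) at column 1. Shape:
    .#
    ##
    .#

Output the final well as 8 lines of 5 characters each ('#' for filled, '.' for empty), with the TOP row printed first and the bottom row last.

Drop 1: O rot0 at col 3 lands with bottom-row=0; cleared 0 line(s) (total 0); column heights now [0 0 0 2 2], max=2
Drop 2: J rot2 at col 1 lands with bottom-row=2; cleared 0 line(s) (total 0); column heights now [0 4 4 4 2], max=4
Drop 3: I rot3 at col 0 lands with bottom-row=0; cleared 0 line(s) (total 0); column heights now [4 4 4 4 2], max=4
Drop 4: T rot3 at col 1 lands with bottom-row=4; cleared 0 line(s) (total 0); column heights now [4 6 7 4 2], max=7

Answer: .....
..#..
.##..
..#..
####.
#..#.
#..##
#..##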